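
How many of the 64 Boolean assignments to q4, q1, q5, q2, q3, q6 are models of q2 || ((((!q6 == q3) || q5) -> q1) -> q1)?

Initial set: {(q2 || ((((!q6 == q3) || q5) -> q1) -> q1))}.
(q2 || ((((!q6 == q3) || q5) -> q1) -> q1)): β-rule — branch into q2  //  ((((!q6 == q3) || q5) -> q1) -> q1).
  branch 1 (add q2):
    ○ open, literals {q2=1}.
  branch 2 (add ((((!q6 == q3) || q5) -> q1) -> q1)):
    ((((!q6 == q3) || q5) -> q1) -> q1): β-rule — branch into !(((!q6 == q3) || q5) -> q1)  //  q1.
      branch 2.1 (add !(((!q6 == q3) || q5) -> q1)):
        !(((!q6 == q3) || q5) -> q1): α-rule — add ((!q6 == q3) || q5), !q1.
        ((!q6 == q3) || q5): β-rule — branch into (!q6 == q3)  //  q5.
          branch 2.1.1 (add (!q6 == q3)):
            (!q6 == q3): β-rule — branch into !q6, q3  //  !!q6, !q3.
              branch 2.1.1.1 (add !q6, q3):
                ○ open, literals {q1=0, q3=1, q6=0}.
              branch 2.1.1.2 (add !!q6, !q3):
                ○ open, literals {q1=0, q3=0, q6=1}.
          branch 2.1.2 (add q5):
            ○ open, literals {q1=0, q5=1}.
      branch 2.2 (add q1):
        ○ open, literals {q1=1}.
0 branches closed, 5 open.
Each open branch fixes some atoms; the unmentioned ones are free. Counting distinct full assignments: branch {q2=1} (q4, q1, q5, q3, q6) contributes 32 new; branch {q1=0, q3=1, q6=0} (q4, q5, q2) contributes 4 new; branch {q1=0, q3=0, q6=1} (q4, q5, q2) contributes 4 new; branch {q1=0, q5=1} (q4, q2, q3, q6) contributes 4 new; branch {q1=1} (q4, q5, q2, q3, q6) contributes 16 new. Total: 60.

60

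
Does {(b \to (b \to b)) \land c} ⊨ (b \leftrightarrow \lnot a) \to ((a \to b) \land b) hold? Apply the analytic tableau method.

Initial set: {((b \to (b \to b)) \land c); \lnot ((b \leftrightarrow \lnot a) \to ((a \to b) \land b))}.
((b \to (b \to b)) \land c): α-rule — add (b \to (b \to b)), c.
\lnot ((b \leftrightarrow \lnot a) \to ((a \to b) \land b)): α-rule — add (b \leftrightarrow \lnot a), \lnot ((a \to b) \land b).
(b \to (b \to b)): β-rule — branch into \lnot b  //  (b \to b).
  branch 1 (add \lnot b):
    (b \leftrightarrow \lnot a): β-rule — branch into b, \lnot a  //  \lnot b, \lnot \lnot a.
      branch 1.1 (add b, \lnot a):
        × closes — contains both b and \lnot b.
      branch 1.2 (add \lnot b, \lnot \lnot a):
        \lnot ((a \to b) \land b): β-rule — branch into \lnot (a \to b)  //  \lnot b.
          branch 1.2.1 (add \lnot (a \to b)):
            \lnot (a \to b): α-rule — add a, \lnot b.
            ○ open, literals {a=true, b=false, c=true}.
          branch 1.2.2 (add \lnot b):
            ○ open, literals {a=true, b=false, c=true}.
  branch 2 (add (b \to b)):
    (b \leftrightarrow \lnot a): β-rule — branch into b, \lnot a  //  \lnot b, \lnot \lnot a.
      branch 2.1 (add b, \lnot a):
        \lnot ((a \to b) \land b): β-rule — branch into \lnot (a \to b)  //  \lnot b.
          branch 2.1.1 (add \lnot (a \to b)):
            \lnot (a \to b): α-rule — add a, \lnot b.
            × closes — contains both a and \lnot a.
          branch 2.1.2 (add \lnot b):
            × closes — contains both b and \lnot b.
      branch 2.2 (add \lnot b, \lnot \lnot a):
        \lnot ((a \to b) \land b): β-rule — branch into \lnot (a \to b)  //  \lnot b.
          branch 2.2.1 (add \lnot (a \to b)):
            \lnot (a \to b): α-rule — add a, \lnot b.
            (b \to b): β-rule — branch into \lnot b  //  b.
              branch 2.2.1.1 (add \lnot b):
                ○ open, literals {a=true, b=false, c=true}.
              branch 2.2.1.2 (add b):
                × closes — contains both b and \lnot b.
          branch 2.2.2 (add \lnot b):
            (b \to b): β-rule — branch into \lnot b  //  b.
              branch 2.2.2.1 (add \lnot b):
                ○ open, literals {a=true, b=false, c=true}.
              branch 2.2.2.2 (add b):
                × closes — contains both b and \lnot b.
5 branches closed, 4 open.
An open branch gives a countermodel: a=true, b=false, c=true (unmentioned atoms arbitrary); the premises hold there but the conclusion fails.

No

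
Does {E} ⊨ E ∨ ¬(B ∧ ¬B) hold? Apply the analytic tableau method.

Initial set: {T E; F (E ∨ ¬(B ∧ ¬B))}.
F (E ∨ ¬(B ∧ ¬B)): α-rule — add F E, F ¬(B ∧ ¬B).
× closes — contains both E and ¬E.
All 1 branch closes.
Every branch closed, so the premises entail the conclusion.

Yes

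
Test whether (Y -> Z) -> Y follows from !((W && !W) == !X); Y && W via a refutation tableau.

Yes

Initial set: {!((W && !W) == !X); (Y && W); !((Y -> Z) -> Y)}.
(Y && W): α-rule — add Y, W.
!((Y -> Z) -> Y): α-rule — add (Y -> Z), !Y.
× closes — contains both Y and !Y.
All 1 branch closes.
Every branch closed, so the premises entail the conclusion.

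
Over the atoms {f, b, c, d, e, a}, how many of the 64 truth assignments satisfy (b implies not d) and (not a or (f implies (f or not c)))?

Initial set: {((b implies not d) and (not a or (f implies (f or not c))))}.
((b implies not d) and (not a or (f implies (f or not c)))): α-rule — add (b implies not d), (not a or (f implies (f or not c))).
(b implies not d): β-rule — branch into not b  //  not d.
  branch 1 (add not b):
    (not a or (f implies (f or not c))): β-rule — branch into not a  //  (f implies (f or not c)).
      branch 1.1 (add not a):
        ○ open, literals {a=false, b=false}.
      branch 1.2 (add (f implies (f or not c))):
        (f implies (f or not c)): β-rule — branch into not f  //  (f or not c).
          branch 1.2.1 (add not f):
            ○ open, literals {b=false, f=false}.
          branch 1.2.2 (add (f or not c)):
            (f or not c): β-rule — branch into f  //  not c.
              branch 1.2.2.1 (add f):
                ○ open, literals {b=false, f=true}.
              branch 1.2.2.2 (add not c):
                ○ open, literals {b=false, c=false}.
  branch 2 (add not d):
    (not a or (f implies (f or not c))): β-rule — branch into not a  //  (f implies (f or not c)).
      branch 2.1 (add not a):
        ○ open, literals {a=false, d=false}.
      branch 2.2 (add (f implies (f or not c))):
        (f implies (f or not c)): β-rule — branch into not f  //  (f or not c).
          branch 2.2.1 (add not f):
            ○ open, literals {d=false, f=false}.
          branch 2.2.2 (add (f or not c)):
            (f or not c): β-rule — branch into f  //  not c.
              branch 2.2.2.1 (add f):
                ○ open, literals {d=false, f=true}.
              branch 2.2.2.2 (add not c):
                ○ open, literals {c=false, d=false}.
0 branches closed, 8 open.
Each open branch fixes some atoms; the unmentioned ones are free. Counting distinct full assignments: branch {a=false, b=false} (f, c, d, e) contributes 16 new; branch {b=false, f=false} (c, d, e, a) contributes 8 new; branch {b=false, f=true} (c, d, e, a) contributes 8 new; branch {b=false, c=false} (f, d, e, a) contributes 0 new; branch {a=false, d=false} (f, b, c, e) contributes 8 new; branch {d=false, f=false} (b, c, e, a) contributes 4 new; branch {d=false, f=true} (b, c, e, a) contributes 4 new; branch {c=false, d=false} (f, b, e, a) contributes 0 new. Total: 48.

48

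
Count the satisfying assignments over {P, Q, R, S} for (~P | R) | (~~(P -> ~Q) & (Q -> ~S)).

14

Initial set: {((~P | R) | (~~(P -> ~Q) & (Q -> ~S)))}.
((~P | R) | (~~(P -> ~Q) & (Q -> ~S))): β-rule — branch into (~P | R)  //  (~~(P -> ~Q) & (Q -> ~S)).
  branch 1 (add (~P | R)):
    (~P | R): β-rule — branch into ~P  //  R.
      branch 1.1 (add ~P):
        ○ open, literals {P=0}.
      branch 1.2 (add R):
        ○ open, literals {R=1}.
  branch 2 (add (~~(P -> ~Q) & (Q -> ~S))):
    (~~(P -> ~Q) & (Q -> ~S)): α-rule — add ~~(P -> ~Q), (Q -> ~S).
    ~~(P -> ~Q): drop double negation, giving (P -> ~Q).
    (Q -> ~S): β-rule — branch into ~Q  //  ~S.
      branch 2.1 (add ~Q):
        (P -> ~Q): β-rule — branch into ~P  //  ~Q.
          branch 2.1.1 (add ~P):
            ○ open, literals {P=0, Q=0}.
          branch 2.1.2 (add ~Q):
            ○ open, literals {Q=0}.
      branch 2.2 (add ~S):
        (P -> ~Q): β-rule — branch into ~P  //  ~Q.
          branch 2.2.1 (add ~P):
            ○ open, literals {P=0, S=0}.
          branch 2.2.2 (add ~Q):
            ○ open, literals {Q=0, S=0}.
0 branches closed, 6 open.
Each open branch fixes some atoms; the unmentioned ones are free. Counting distinct full assignments: branch {P=0} (Q, R, S) contributes 8 new; branch {R=1} (P, Q, S) contributes 4 new; branch {P=0, Q=0} (R, S) contributes 0 new; branch {Q=0} (P, R, S) contributes 2 new; branch {P=0, S=0} (Q, R) contributes 0 new; branch {Q=0, S=0} (P, R) contributes 0 new. Total: 14.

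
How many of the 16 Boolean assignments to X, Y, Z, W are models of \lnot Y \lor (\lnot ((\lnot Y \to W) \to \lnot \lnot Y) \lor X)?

12

Initial set: {T (\lnot Y \lor (\lnot ((\lnot Y \to W) \to \lnot \lnot Y) \lor X))}.
T (\lnot Y \lor (\lnot ((\lnot Y \to W) \to \lnot \lnot Y) \lor X)): β-rule — branch into T \lnot Y  //  T (\lnot ((\lnot Y \to W) \to \lnot \lnot Y) \lor X).
  branch 1 (add T \lnot Y):
    ○ open, literals {Y=false}.
  branch 2 (add T (\lnot ((\lnot Y \to W) \to \lnot \lnot Y) \lor X)):
    T (\lnot ((\lnot Y \to W) \to \lnot \lnot Y) \lor X): β-rule — branch into T \lnot ((\lnot Y \to W) \to \lnot \lnot Y)  //  T X.
      branch 2.1 (add T \lnot ((\lnot Y \to W) \to \lnot \lnot Y)):
        T \lnot ((\lnot Y \to W) \to \lnot \lnot Y): α-rule — add T (\lnot Y \to W), F \lnot \lnot Y.
        F \lnot \lnot Y: drop double negation, giving F Y.
        T (\lnot Y \to W): β-rule — branch into F \lnot Y  //  T W.
          branch 2.1.1 (add F \lnot Y):
            × closes — contains both Y and \lnot Y.
          branch 2.1.2 (add T W):
            ○ open, literals {W=true, Y=false}.
      branch 2.2 (add T X):
        ○ open, literals {X=true}.
1 branch closed, 3 open.
Each open branch fixes some atoms; the unmentioned ones are free. Counting distinct full assignments: branch {Y=false} (X, Z, W) contributes 8 new; branch {W=true, Y=false} (X, Z) contributes 0 new; branch {X=true} (Y, Z, W) contributes 4 new. Total: 12.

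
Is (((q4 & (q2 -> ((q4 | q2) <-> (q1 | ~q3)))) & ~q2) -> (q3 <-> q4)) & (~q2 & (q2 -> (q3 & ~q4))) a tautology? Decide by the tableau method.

Not valid

Assume the negation and expand:
Initial set: {~((((q4 & (q2 -> ((q4 | q2) <-> (q1 | ~q3)))) & ~q2) -> (q3 <-> q4)) & (~q2 & (q2 -> (q3 & ~q4))))}.
~((((q4 & (q2 -> ((q4 | q2) <-> (q1 | ~q3)))) & ~q2) -> (q3 <-> q4)) & (~q2 & (q2 -> (q3 & ~q4)))): β-rule — branch into ~(((q4 & (q2 -> ((q4 | q2) <-> (q1 | ~q3)))) & ~q2) -> (q3 <-> q4))  //  ~(~q2 & (q2 -> (q3 & ~q4))).
  branch 1 (add ~(((q4 & (q2 -> ((q4 | q2) <-> (q1 | ~q3)))) & ~q2) -> (q3 <-> q4))):
    ~(((q4 & (q2 -> ((q4 | q2) <-> (q1 | ~q3)))) & ~q2) -> (q3 <-> q4)): α-rule — add ((q4 & (q2 -> ((q4 | q2) <-> (q1 | ~q3)))) & ~q2), ~(q3 <-> q4).
    ((q4 & (q2 -> ((q4 | q2) <-> (q1 | ~q3)))) & ~q2): α-rule — add (q4 & (q2 -> ((q4 | q2) <-> (q1 | ~q3)))), ~q2.
    (q4 & (q2 -> ((q4 | q2) <-> (q1 | ~q3)))): α-rule — add q4, (q2 -> ((q4 | q2) <-> (q1 | ~q3))).
    ~(q3 <-> q4): β-rule — branch into q3, ~q4  //  ~q3, q4.
      branch 1.1 (add q3, ~q4):
        × closes — contains both q4 and ~q4.
      branch 1.2 (add ~q3, q4):
        (q2 -> ((q4 | q2) <-> (q1 | ~q3))): β-rule — branch into ~q2  //  ((q4 | q2) <-> (q1 | ~q3)).
          branch 1.2.1 (add ~q2):
            ○ open, literals {q2=false, q3=false, q4=true}.
          branch 1.2.2 (add ((q4 | q2) <-> (q1 | ~q3))):
            ((q4 | q2) <-> (q1 | ~q3)): β-rule — branch into (q4 | q2), (q1 | ~q3)  //  ~(q4 | q2), ~(q1 | ~q3).
              branch 1.2.2.1 (add (q4 | q2), (q1 | ~q3)):
                (q4 | q2): β-rule — branch into q4  //  q2.
                  branch 1.2.2.1.1 (add q4):
                    (q1 | ~q3): β-rule — branch into q1  //  ~q3.
                      branch 1.2.2.1.1.1 (add q1):
                        ○ open, literals {q1=true, q2=false, q3=false, q4=true}.
                      branch 1.2.2.1.1.2 (add ~q3):
                        ○ open, literals {q2=false, q3=false, q4=true}.
                  branch 1.2.2.1.2 (add q2):
                    × closes — contains both q2 and ~q2.
              branch 1.2.2.2 (add ~(q4 | q2), ~(q1 | ~q3)):
                ~(q4 | q2): α-rule — add ~q4, ~q2.
                × closes — contains both q4 and ~q4.
  branch 2 (add ~(~q2 & (q2 -> (q3 & ~q4)))):
    ~(~q2 & (q2 -> (q3 & ~q4))): β-rule — branch into ~~q2  //  ~(q2 -> (q3 & ~q4)).
      branch 2.1 (add ~~q2):
        ○ open, literals {q2=true}.
      branch 2.2 (add ~(q2 -> (q3 & ~q4))):
        ~(q2 -> (q3 & ~q4)): α-rule — add q2, ~(q3 & ~q4).
        ~(q3 & ~q4): β-rule — branch into ~q3  //  ~~q4.
          branch 2.2.1 (add ~q3):
            ○ open, literals {q2=true, q3=false}.
          branch 2.2.2 (add ~~q4):
            ○ open, literals {q2=true, q4=true}.
3 branches closed, 6 open.
An open branch gives a countermodel: q2=false, q3=false, q4=true (unmentioned atoms arbitrary); under it the original formula is false.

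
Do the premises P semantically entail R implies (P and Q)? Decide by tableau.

No

Initial set: {P; not (R implies (P and Q))}.
not (R implies (P and Q)): α-rule — add R, not (P and Q).
not (P and Q): β-rule — branch into not P  //  not Q.
  branch 1 (add not P):
    × closes — contains both P and not P.
  branch 2 (add not Q):
    ○ open, literals {P=1, Q=0, R=1}.
1 branch closed, 1 open.
An open branch gives a countermodel: P=1, Q=0, R=1 (unmentioned atoms arbitrary); the premises hold there but the conclusion fails.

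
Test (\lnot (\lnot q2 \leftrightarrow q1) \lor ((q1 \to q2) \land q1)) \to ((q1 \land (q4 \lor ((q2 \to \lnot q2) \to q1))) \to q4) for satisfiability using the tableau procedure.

Satisfiable

Initial set: {((\lnot (\lnot q2 \leftrightarrow q1) \lor ((q1 \to q2) \land q1)) \to ((q1 \land (q4 \lor ((q2 \to \lnot q2) \to q1))) \to q4))}.
((\lnot (\lnot q2 \leftrightarrow q1) \lor ((q1 \to q2) \land q1)) \to ((q1 \land (q4 \lor ((q2 \to \lnot q2) \to q1))) \to q4)): β-rule — branch into \lnot (\lnot (\lnot q2 \leftrightarrow q1) \lor ((q1 \to q2) \land q1))  //  ((q1 \land (q4 \lor ((q2 \to \lnot q2) \to q1))) \to q4).
  branch 1 (add \lnot (\lnot (\lnot q2 \leftrightarrow q1) \lor ((q1 \to q2) \land q1))):
    \lnot (\lnot (\lnot q2 \leftrightarrow q1) \lor ((q1 \to q2) \land q1)): α-rule — add \lnot \lnot (\lnot q2 \leftrightarrow q1), \lnot ((q1 \to q2) \land q1).
    \lnot \lnot (\lnot q2 \leftrightarrow q1): β-rule — branch into \lnot q2, q1  //  \lnot \lnot q2, \lnot q1.
      branch 1.1 (add \lnot q2, q1):
        \lnot ((q1 \to q2) \land q1): β-rule — branch into \lnot (q1 \to q2)  //  \lnot q1.
          branch 1.1.1 (add \lnot (q1 \to q2)):
            \lnot (q1 \to q2): α-rule — add q1, \lnot q2.
            ○ open, literals {q1=true, q2=false}.
          branch 1.1.2 (add \lnot q1):
            × closes — contains both q1 and \lnot q1.
      branch 1.2 (add \lnot \lnot q2, \lnot q1):
        \lnot ((q1 \to q2) \land q1): β-rule — branch into \lnot (q1 \to q2)  //  \lnot q1.
          branch 1.2.1 (add \lnot (q1 \to q2)):
            \lnot (q1 \to q2): α-rule — add q1, \lnot q2.
            × closes — contains both q1 and \lnot q1.
          branch 1.2.2 (add \lnot q1):
            ○ open, literals {q1=false, q2=true}.
  branch 2 (add ((q1 \land (q4 \lor ((q2 \to \lnot q2) \to q1))) \to q4)):
    ((q1 \land (q4 \lor ((q2 \to \lnot q2) \to q1))) \to q4): β-rule — branch into \lnot (q1 \land (q4 \lor ((q2 \to \lnot q2) \to q1)))  //  q4.
      branch 2.1 (add \lnot (q1 \land (q4 \lor ((q2 \to \lnot q2) \to q1)))):
        \lnot (q1 \land (q4 \lor ((q2 \to \lnot q2) \to q1))): β-rule — branch into \lnot q1  //  \lnot (q4 \lor ((q2 \to \lnot q2) \to q1)).
          branch 2.1.1 (add \lnot q1):
            ○ open, literals {q1=false}.
          branch 2.1.2 (add \lnot (q4 \lor ((q2 \to \lnot q2) \to q1))):
            \lnot (q4 \lor ((q2 \to \lnot q2) \to q1)): α-rule — add \lnot q4, \lnot ((q2 \to \lnot q2) \to q1).
            \lnot ((q2 \to \lnot q2) \to q1): α-rule — add (q2 \to \lnot q2), \lnot q1.
            (q2 \to \lnot q2): β-rule — branch into \lnot q2  //  \lnot q2.
              branch 2.1.2.1 (add \lnot q2):
                ○ open, literals {q1=false, q2=false, q4=false}.
              branch 2.1.2.2 (add \lnot q2):
                ○ open, literals {q1=false, q2=false, q4=false}.
      branch 2.2 (add q4):
        ○ open, literals {q4=true}.
2 branches closed, 6 open.
An open branch gives a satisfying assignment: q1=true, q2=false.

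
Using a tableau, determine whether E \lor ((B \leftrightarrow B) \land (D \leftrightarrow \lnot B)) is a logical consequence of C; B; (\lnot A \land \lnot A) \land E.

Yes

Initial set: {C; B; ((\lnot A \land \lnot A) \land E); \lnot (E \lor ((B \leftrightarrow B) \land (D \leftrightarrow \lnot B)))}.
((\lnot A \land \lnot A) \land E): α-rule — add (\lnot A \land \lnot A), E.
\lnot (E \lor ((B \leftrightarrow B) \land (D \leftrightarrow \lnot B))): α-rule — add \lnot E, \lnot ((B \leftrightarrow B) \land (D \leftrightarrow \lnot B)).
× closes — contains both E and \lnot E.
All 1 branch closes.
Every branch closed, so the premises entail the conclusion.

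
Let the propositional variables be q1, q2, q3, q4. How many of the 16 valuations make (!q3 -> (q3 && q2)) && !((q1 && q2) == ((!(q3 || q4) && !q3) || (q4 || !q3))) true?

4

Initial set: {((!q3 -> (q3 && q2)) && !((q1 && q2) == ((!(q3 || q4) && !q3) || (q4 || !q3))))}.
((!q3 -> (q3 && q2)) && !((q1 && q2) == ((!(q3 || q4) && !q3) || (q4 || !q3)))): α-rule — add (!q3 -> (q3 && q2)), !((q1 && q2) == ((!(q3 || q4) && !q3) || (q4 || !q3))).
(!q3 -> (q3 && q2)): β-rule — branch into !!q3  //  (q3 && q2).
  branch 1 (add !!q3):
    !((q1 && q2) == ((!(q3 || q4) && !q3) || (q4 || !q3))): β-rule — branch into (q1 && q2), !((!(q3 || q4) && !q3) || (q4 || !q3))  //  !(q1 && q2), ((!(q3 || q4) && !q3) || (q4 || !q3)).
      branch 1.1 (add (q1 && q2), !((!(q3 || q4) && !q3) || (q4 || !q3))):
        (q1 && q2): α-rule — add q1, q2.
        !((!(q3 || q4) && !q3) || (q4 || !q3)): α-rule — add !(!(q3 || q4) && !q3), !(q4 || !q3).
        !(q4 || !q3): α-rule — add !q4, !!q3.
        !(!(q3 || q4) && !q3): β-rule — branch into !!(q3 || q4)  //  !!q3.
          branch 1.1.1 (add !!(q3 || q4)):
            !!(q3 || q4): β-rule — branch into q3  //  q4.
              branch 1.1.1.1 (add q3):
                ○ open, literals {q1=1, q2=1, q3=1, q4=0}.
              branch 1.1.1.2 (add q4):
                × closes — contains both q4 and !q4.
          branch 1.1.2 (add !!q3):
            ○ open, literals {q1=1, q2=1, q3=1, q4=0}.
      branch 1.2 (add !(q1 && q2), ((!(q3 || q4) && !q3) || (q4 || !q3))):
        !(q1 && q2): β-rule — branch into !q1  //  !q2.
          branch 1.2.1 (add !q1):
            ((!(q3 || q4) && !q3) || (q4 || !q3)): β-rule — branch into (!(q3 || q4) && !q3)  //  (q4 || !q3).
              branch 1.2.1.1 (add (!(q3 || q4) && !q3)):
                (!(q3 || q4) && !q3): α-rule — add !(q3 || q4), !q3.
                × closes — contains both q3 and !q3.
              branch 1.2.1.2 (add (q4 || !q3)):
                (q4 || !q3): β-rule — branch into q4  //  !q3.
                  branch 1.2.1.2.1 (add q4):
                    ○ open, literals {q1=0, q3=1, q4=1}.
                  branch 1.2.1.2.2 (add !q3):
                    × closes — contains both q3 and !q3.
          branch 1.2.2 (add !q2):
            ((!(q3 || q4) && !q3) || (q4 || !q3)): β-rule — branch into (!(q3 || q4) && !q3)  //  (q4 || !q3).
              branch 1.2.2.1 (add (!(q3 || q4) && !q3)):
                (!(q3 || q4) && !q3): α-rule — add !(q3 || q4), !q3.
                × closes — contains both q3 and !q3.
              branch 1.2.2.2 (add (q4 || !q3)):
                (q4 || !q3): β-rule — branch into q4  //  !q3.
                  branch 1.2.2.2.1 (add q4):
                    ○ open, literals {q2=0, q3=1, q4=1}.
                  branch 1.2.2.2.2 (add !q3):
                    × closes — contains both q3 and !q3.
  branch 2 (add (q3 && q2)):
    (q3 && q2): α-rule — add q3, q2.
    !((q1 && q2) == ((!(q3 || q4) && !q3) || (q4 || !q3))): β-rule — branch into (q1 && q2), !((!(q3 || q4) && !q3) || (q4 || !q3))  //  !(q1 && q2), ((!(q3 || q4) && !q3) || (q4 || !q3)).
      branch 2.1 (add (q1 && q2), !((!(q3 || q4) && !q3) || (q4 || !q3))):
        (q1 && q2): α-rule — add q1, q2.
        !((!(q3 || q4) && !q3) || (q4 || !q3)): α-rule — add !(!(q3 || q4) && !q3), !(q4 || !q3).
        !(q4 || !q3): α-rule — add !q4, !!q3.
        !(!(q3 || q4) && !q3): β-rule — branch into !!(q3 || q4)  //  !!q3.
          branch 2.1.1 (add !!(q3 || q4)):
            !!(q3 || q4): β-rule — branch into q3  //  q4.
              branch 2.1.1.1 (add q3):
                ○ open, literals {q1=1, q2=1, q3=1, q4=0}.
              branch 2.1.1.2 (add q4):
                × closes — contains both q4 and !q4.
          branch 2.1.2 (add !!q3):
            ○ open, literals {q1=1, q2=1, q3=1, q4=0}.
      branch 2.2 (add !(q1 && q2), ((!(q3 || q4) && !q3) || (q4 || !q3))):
        !(q1 && q2): β-rule — branch into !q1  //  !q2.
          branch 2.2.1 (add !q1):
            ((!(q3 || q4) && !q3) || (q4 || !q3)): β-rule — branch into (!(q3 || q4) && !q3)  //  (q4 || !q3).
              branch 2.2.1.1 (add (!(q3 || q4) && !q3)):
                (!(q3 || q4) && !q3): α-rule — add !(q3 || q4), !q3.
                × closes — contains both q3 and !q3.
              branch 2.2.1.2 (add (q4 || !q3)):
                (q4 || !q3): β-rule — branch into q4  //  !q3.
                  branch 2.2.1.2.1 (add q4):
                    ○ open, literals {q1=0, q2=1, q3=1, q4=1}.
                  branch 2.2.1.2.2 (add !q3):
                    × closes — contains both q3 and !q3.
          branch 2.2.2 (add !q2):
            × closes — contains both q2 and !q2.
9 branches closed, 7 open.
Each open branch fixes some atoms; the unmentioned ones are free. Counting distinct full assignments: branch {q1=1, q2=1, q3=1, q4=0} (none free) contributes 1 new; branch {q1=1, q2=1, q3=1, q4=0} (none free) contributes 0 new; branch {q1=0, q3=1, q4=1} (q2) contributes 2 new; branch {q2=0, q3=1, q4=1} (q1) contributes 1 new; branch {q1=1, q2=1, q3=1, q4=0} (none free) contributes 0 new; branch {q1=1, q2=1, q3=1, q4=0} (none free) contributes 0 new; branch {q1=0, q2=1, q3=1, q4=1} (none free) contributes 0 new. Total: 4.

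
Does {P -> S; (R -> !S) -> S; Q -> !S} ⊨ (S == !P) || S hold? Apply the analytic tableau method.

Yes

Initial set: {(P -> S); ((R -> !S) -> S); (Q -> !S); !((S == !P) || S)}.
!((S == !P) || S): α-rule — add !(S == !P), !S.
(P -> S): β-rule — branch into !P  //  S.
  branch 1 (add !P):
    ((R -> !S) -> S): β-rule — branch into !(R -> !S)  //  S.
      branch 1.1 (add !(R -> !S)):
        !(R -> !S): α-rule — add R, !!S.
        × closes — contains both S and !S.
      branch 1.2 (add S):
        × closes — contains both S and !S.
  branch 2 (add S):
    × closes — contains both S and !S.
All 3 branches close.
Every branch closed, so the premises entail the conclusion.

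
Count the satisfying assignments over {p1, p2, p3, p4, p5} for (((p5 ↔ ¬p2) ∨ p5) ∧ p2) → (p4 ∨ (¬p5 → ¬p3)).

Initial set: {((((p5 ↔ ¬p2) ∨ p5) ∧ p2) → (p4 ∨ (¬p5 → ¬p3)))}.
((((p5 ↔ ¬p2) ∨ p5) ∧ p2) → (p4 ∨ (¬p5 → ¬p3))): β-rule — branch into ¬(((p5 ↔ ¬p2) ∨ p5) ∧ p2)  //  (p4 ∨ (¬p5 → ¬p3)).
  branch 1 (add ¬(((p5 ↔ ¬p2) ∨ p5) ∧ p2)):
    ¬(((p5 ↔ ¬p2) ∨ p5) ∧ p2): β-rule — branch into ¬((p5 ↔ ¬p2) ∨ p5)  //  ¬p2.
      branch 1.1 (add ¬((p5 ↔ ¬p2) ∨ p5)):
        ¬((p5 ↔ ¬p2) ∨ p5): α-rule — add ¬(p5 ↔ ¬p2), ¬p5.
        ¬(p5 ↔ ¬p2): β-rule — branch into p5, ¬¬p2  //  ¬p5, ¬p2.
          branch 1.1.1 (add p5, ¬¬p2):
            × closes — contains both p5 and ¬p5.
          branch 1.1.2 (add ¬p5, ¬p2):
            ○ open, literals {p2=false, p5=false}.
      branch 1.2 (add ¬p2):
        ○ open, literals {p2=false}.
  branch 2 (add (p4 ∨ (¬p5 → ¬p3))):
    (p4 ∨ (¬p5 → ¬p3)): β-rule — branch into p4  //  (¬p5 → ¬p3).
      branch 2.1 (add p4):
        ○ open, literals {p4=true}.
      branch 2.2 (add (¬p5 → ¬p3)):
        (¬p5 → ¬p3): β-rule — branch into ¬¬p5  //  ¬p3.
          branch 2.2.1 (add ¬¬p5):
            ○ open, literals {p5=true}.
          branch 2.2.2 (add ¬p3):
            ○ open, literals {p3=false}.
1 branch closed, 5 open.
Each open branch fixes some atoms; the unmentioned ones are free. Counting distinct full assignments: branch {p2=false, p5=false} (p1, p3, p4) contributes 8 new; branch {p2=false} (p1, p3, p4, p5) contributes 8 new; branch {p4=true} (p1, p2, p3, p5) contributes 8 new; branch {p5=true} (p1, p2, p3, p4) contributes 4 new; branch {p3=false} (p1, p2, p4, p5) contributes 2 new. Total: 30.

30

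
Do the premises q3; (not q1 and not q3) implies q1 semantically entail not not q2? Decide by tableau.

No

Initial set: {q3; ((not q1 and not q3) implies q1); not not not q2}.
not not not q2: drop double negation, giving not q2.
((not q1 and not q3) implies q1): β-rule — branch into not (not q1 and not q3)  //  q1.
  branch 1 (add not (not q1 and not q3)):
    not (not q1 and not q3): β-rule — branch into not not q1  //  not not q3.
      branch 1.1 (add not not q1):
        ○ open, literals {q1=1, q2=0, q3=1}.
      branch 1.2 (add not not q3):
        ○ open, literals {q2=0, q3=1}.
  branch 2 (add q1):
    ○ open, literals {q1=1, q2=0, q3=1}.
0 branches closed, 3 open.
An open branch gives a countermodel: q1=1, q2=0, q3=1 (unmentioned atoms arbitrary); the premises hold there but the conclusion fails.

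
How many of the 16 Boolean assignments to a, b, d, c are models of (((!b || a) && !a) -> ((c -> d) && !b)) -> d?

9

Initial set: {((((!b || a) && !a) -> ((c -> d) && !b)) -> d)}.
((((!b || a) && !a) -> ((c -> d) && !b)) -> d): β-rule — branch into !(((!b || a) && !a) -> ((c -> d) && !b))  //  d.
  branch 1 (add !(((!b || a) && !a) -> ((c -> d) && !b))):
    !(((!b || a) && !a) -> ((c -> d) && !b)): α-rule — add ((!b || a) && !a), !((c -> d) && !b).
    ((!b || a) && !a): α-rule — add (!b || a), !a.
    !((c -> d) && !b): β-rule — branch into !(c -> d)  //  !!b.
      branch 1.1 (add !(c -> d)):
        !(c -> d): α-rule — add c, !d.
        (!b || a): β-rule — branch into !b  //  a.
          branch 1.1.1 (add !b):
            ○ open, literals {a=F, b=F, c=T, d=F}.
          branch 1.1.2 (add a):
            × closes — contains both a and !a.
      branch 1.2 (add !!b):
        (!b || a): β-rule — branch into !b  //  a.
          branch 1.2.1 (add !b):
            × closes — contains both b and !b.
          branch 1.2.2 (add a):
            × closes — contains both a and !a.
  branch 2 (add d):
    ○ open, literals {d=T}.
3 branches closed, 2 open.
Each open branch fixes some atoms; the unmentioned ones are free. Counting distinct full assignments: branch {a=F, b=F, c=T, d=F} (none free) contributes 1 new; branch {d=T} (a, b, c) contributes 8 new. Total: 9.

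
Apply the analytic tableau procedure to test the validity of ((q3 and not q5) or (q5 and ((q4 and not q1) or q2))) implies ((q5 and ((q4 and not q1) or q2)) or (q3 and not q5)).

Valid

Assume the negation and expand:
Initial set: {not (((q3 and not q5) or (q5 and ((q4 and not q1) or q2))) implies ((q5 and ((q4 and not q1) or q2)) or (q3 and not q5)))}.
not (((q3 and not q5) or (q5 and ((q4 and not q1) or q2))) implies ((q5 and ((q4 and not q1) or q2)) or (q3 and not q5))): α-rule — add ((q3 and not q5) or (q5 and ((q4 and not q1) or q2))), not ((q5 and ((q4 and not q1) or q2)) or (q3 and not q5)).
not ((q5 and ((q4 and not q1) or q2)) or (q3 and not q5)): α-rule — add not (q5 and ((q4 and not q1) or q2)), not (q3 and not q5).
((q3 and not q5) or (q5 and ((q4 and not q1) or q2))): β-rule — branch into (q3 and not q5)  //  (q5 and ((q4 and not q1) or q2)).
  branch 1 (add (q3 and not q5)):
    (q3 and not q5): α-rule — add q3, not q5.
    not (q5 and ((q4 and not q1) or q2)): β-rule — branch into not q5  //  not ((q4 and not q1) or q2).
      branch 1.1 (add not q5):
        not (q3 and not q5): β-rule — branch into not q3  //  not not q5.
          branch 1.1.1 (add not q3):
            × closes — contains both q3 and not q3.
          branch 1.1.2 (add not not q5):
            × closes — contains both q5 and not q5.
      branch 1.2 (add not ((q4 and not q1) or q2)):
        not ((q4 and not q1) or q2): α-rule — add not (q4 and not q1), not q2.
        not (q3 and not q5): β-rule — branch into not q3  //  not not q5.
          branch 1.2.1 (add not q3):
            × closes — contains both q3 and not q3.
          branch 1.2.2 (add not not q5):
            × closes — contains both q5 and not q5.
  branch 2 (add (q5 and ((q4 and not q1) or q2))):
    (q5 and ((q4 and not q1) or q2)): α-rule — add q5, ((q4 and not q1) or q2).
    not (q5 and ((q4 and not q1) or q2)): β-rule — branch into not q5  //  not ((q4 and not q1) or q2).
      branch 2.1 (add not q5):
        × closes — contains both q5 and not q5.
      branch 2.2 (add not ((q4 and not q1) or q2)):
        not ((q4 and not q1) or q2): α-rule — add not (q4 and not q1), not q2.
        not (q3 and not q5): β-rule — branch into not q3  //  not not q5.
          branch 2.2.1 (add not q3):
            ((q4 and not q1) or q2): β-rule — branch into (q4 and not q1)  //  q2.
              branch 2.2.1.1 (add (q4 and not q1)):
                (q4 and not q1): α-rule — add q4, not q1.
                not (q4 and not q1): β-rule — branch into not q4  //  not not q1.
                  branch 2.2.1.1.1 (add not q4):
                    × closes — contains both q4 and not q4.
                  branch 2.2.1.1.2 (add not not q1):
                    × closes — contains both q1 and not q1.
              branch 2.2.1.2 (add q2):
                × closes — contains both q2 and not q2.
          branch 2.2.2 (add not not q5):
            ((q4 and not q1) or q2): β-rule — branch into (q4 and not q1)  //  q2.
              branch 2.2.2.1 (add (q4 and not q1)):
                (q4 and not q1): α-rule — add q4, not q1.
                not (q4 and not q1): β-rule — branch into not q4  //  not not q1.
                  branch 2.2.2.1.1 (add not q4):
                    × closes — contains both q4 and not q4.
                  branch 2.2.2.1.2 (add not not q1):
                    × closes — contains both q1 and not q1.
              branch 2.2.2.2 (add q2):
                × closes — contains both q2 and not q2.
All 11 branches close.
Every branch closed, so the negation is unsatisfiable and the formula is valid.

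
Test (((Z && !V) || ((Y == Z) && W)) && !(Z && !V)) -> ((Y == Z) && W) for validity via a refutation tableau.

Assume the negation and expand:
Initial set: {!((((Z && !V) || ((Y == Z) && W)) && !(Z && !V)) -> ((Y == Z) && W))}.
!((((Z && !V) || ((Y == Z) && W)) && !(Z && !V)) -> ((Y == Z) && W)): α-rule — add (((Z && !V) || ((Y == Z) && W)) && !(Z && !V)), !((Y == Z) && W).
(((Z && !V) || ((Y == Z) && W)) && !(Z && !V)): α-rule — add ((Z && !V) || ((Y == Z) && W)), !(Z && !V).
!((Y == Z) && W): β-rule — branch into !(Y == Z)  //  !W.
  branch 1 (add !(Y == Z)):
    ((Z && !V) || ((Y == Z) && W)): β-rule — branch into (Z && !V)  //  ((Y == Z) && W).
      branch 1.1 (add (Z && !V)):
        (Z && !V): α-rule — add Z, !V.
        !(Z && !V): β-rule — branch into !Z  //  !!V.
          branch 1.1.1 (add !Z):
            × closes — contains both Z and !Z.
          branch 1.1.2 (add !!V):
            × closes — contains both V and !V.
      branch 1.2 (add ((Y == Z) && W)):
        ((Y == Z) && W): α-rule — add (Y == Z), W.
        !(Z && !V): β-rule — branch into !Z  //  !!V.
          branch 1.2.1 (add !Z):
            !(Y == Z): β-rule — branch into Y, !Z  //  !Y, Z.
              branch 1.2.1.1 (add Y, !Z):
                (Y == Z): β-rule — branch into Y, Z  //  !Y, !Z.
                  branch 1.2.1.1.1 (add Y, Z):
                    × closes — contains both Z and !Z.
                  branch 1.2.1.1.2 (add !Y, !Z):
                    × closes — contains both Y and !Y.
              branch 1.2.1.2 (add !Y, Z):
                × closes — contains both Z and !Z.
          branch 1.2.2 (add !!V):
            !(Y == Z): β-rule — branch into Y, !Z  //  !Y, Z.
              branch 1.2.2.1 (add Y, !Z):
                (Y == Z): β-rule — branch into Y, Z  //  !Y, !Z.
                  branch 1.2.2.1.1 (add Y, Z):
                    × closes — contains both Z and !Z.
                  branch 1.2.2.1.2 (add !Y, !Z):
                    × closes — contains both Y and !Y.
              branch 1.2.2.2 (add !Y, Z):
                (Y == Z): β-rule — branch into Y, Z  //  !Y, !Z.
                  branch 1.2.2.2.1 (add Y, Z):
                    × closes — contains both Y and !Y.
                  branch 1.2.2.2.2 (add !Y, !Z):
                    × closes — contains both Z and !Z.
  branch 2 (add !W):
    ((Z && !V) || ((Y == Z) && W)): β-rule — branch into (Z && !V)  //  ((Y == Z) && W).
      branch 2.1 (add (Z && !V)):
        (Z && !V): α-rule — add Z, !V.
        !(Z && !V): β-rule — branch into !Z  //  !!V.
          branch 2.1.1 (add !Z):
            × closes — contains both Z and !Z.
          branch 2.1.2 (add !!V):
            × closes — contains both V and !V.
      branch 2.2 (add ((Y == Z) && W)):
        ((Y == Z) && W): α-rule — add (Y == Z), W.
        × closes — contains both W and !W.
All 12 branches close.
Every branch closed, so the negation is unsatisfiable and the formula is valid.

Valid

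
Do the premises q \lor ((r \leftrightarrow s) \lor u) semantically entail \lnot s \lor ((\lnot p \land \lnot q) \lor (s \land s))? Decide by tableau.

Yes

Initial set: {(q \lor ((r \leftrightarrow s) \lor u)); \lnot (\lnot s \lor ((\lnot p \land \lnot q) \lor (s \land s)))}.
\lnot (\lnot s \lor ((\lnot p \land \lnot q) \lor (s \land s))): α-rule — add \lnot \lnot s, \lnot ((\lnot p \land \lnot q) \lor (s \land s)).
\lnot ((\lnot p \land \lnot q) \lor (s \land s)): α-rule — add \lnot (\lnot p \land \lnot q), \lnot (s \land s).
(q \lor ((r \leftrightarrow s) \lor u)): β-rule — branch into q  //  ((r \leftrightarrow s) \lor u).
  branch 1 (add q):
    \lnot (\lnot p \land \lnot q): β-rule — branch into \lnot \lnot p  //  \lnot \lnot q.
      branch 1.1 (add \lnot \lnot p):
        \lnot (s \land s): β-rule — branch into \lnot s  //  \lnot s.
          branch 1.1.1 (add \lnot s):
            × closes — contains both s and \lnot s.
          branch 1.1.2 (add \lnot s):
            × closes — contains both s and \lnot s.
      branch 1.2 (add \lnot \lnot q):
        \lnot (s \land s): β-rule — branch into \lnot s  //  \lnot s.
          branch 1.2.1 (add \lnot s):
            × closes — contains both s and \lnot s.
          branch 1.2.2 (add \lnot s):
            × closes — contains both s and \lnot s.
  branch 2 (add ((r \leftrightarrow s) \lor u)):
    \lnot (\lnot p \land \lnot q): β-rule — branch into \lnot \lnot p  //  \lnot \lnot q.
      branch 2.1 (add \lnot \lnot p):
        \lnot (s \land s): β-rule — branch into \lnot s  //  \lnot s.
          branch 2.1.1 (add \lnot s):
            × closes — contains both s and \lnot s.
          branch 2.1.2 (add \lnot s):
            × closes — contains both s and \lnot s.
      branch 2.2 (add \lnot \lnot q):
        \lnot (s \land s): β-rule — branch into \lnot s  //  \lnot s.
          branch 2.2.1 (add \lnot s):
            × closes — contains both s and \lnot s.
          branch 2.2.2 (add \lnot s):
            × closes — contains both s and \lnot s.
All 8 branches close.
Every branch closed, so the premises entail the conclusion.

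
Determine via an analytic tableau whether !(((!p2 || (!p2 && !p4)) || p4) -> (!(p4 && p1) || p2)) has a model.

Initial set: {T !(((!p2 || (!p2 && !p4)) || p4) -> (!(p4 && p1) || p2))}.
T !(((!p2 || (!p2 && !p4)) || p4) -> (!(p4 && p1) || p2)): α-rule — add T ((!p2 || (!p2 && !p4)) || p4), F (!(p4 && p1) || p2).
F (!(p4 && p1) || p2): α-rule — add F !(p4 && p1), F p2.
F !(p4 && p1): α-rule — add T p4, T p1.
T ((!p2 || (!p2 && !p4)) || p4): β-rule — branch into T (!p2 || (!p2 && !p4))  //  T p4.
  branch 1 (add T (!p2 || (!p2 && !p4))):
    T (!p2 || (!p2 && !p4)): β-rule — branch into T !p2  //  T (!p2 && !p4).
      branch 1.1 (add T !p2):
        ○ open, literals {p1=true, p2=false, p4=true}.
      branch 1.2 (add T (!p2 && !p4)):
        T (!p2 && !p4): α-rule — add T !p2, T !p4.
        × closes — contains both p4 and !p4.
  branch 2 (add T p4):
    ○ open, literals {p1=true, p2=false, p4=true}.
1 branch closed, 2 open.
An open branch gives a satisfying assignment: p1=true, p2=false, p4=true.

Satisfiable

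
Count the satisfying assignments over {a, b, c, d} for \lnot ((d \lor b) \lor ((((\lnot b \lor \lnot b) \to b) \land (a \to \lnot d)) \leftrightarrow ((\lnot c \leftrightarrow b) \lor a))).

3

Initial set: {T \lnot ((d \lor b) \lor ((((\lnot b \lor \lnot b) \to b) \land (a \to \lnot d)) \leftrightarrow ((\lnot c \leftrightarrow b) \lor a)))}.
T \lnot ((d \lor b) \lor ((((\lnot b \lor \lnot b) \to b) \land (a \to \lnot d)) \leftrightarrow ((\lnot c \leftrightarrow b) \lor a))): α-rule — add F (d \lor b), F ((((\lnot b \lor \lnot b) \to b) \land (a \to \lnot d)) \leftrightarrow ((\lnot c \leftrightarrow b) \lor a)).
F (d \lor b): α-rule — add F d, F b.
F ((((\lnot b \lor \lnot b) \to b) \land (a \to \lnot d)) \leftrightarrow ((\lnot c \leftrightarrow b) \lor a)): β-rule — branch into T (((\lnot b \lor \lnot b) \to b) \land (a \to \lnot d)), F ((\lnot c \leftrightarrow b) \lor a)  //  F (((\lnot b \lor \lnot b) \to b) \land (a \to \lnot d)), T ((\lnot c \leftrightarrow b) \lor a).
  branch 1 (add T (((\lnot b \lor \lnot b) \to b) \land (a \to \lnot d)), F ((\lnot c \leftrightarrow b) \lor a)):
    T (((\lnot b \lor \lnot b) \to b) \land (a \to \lnot d)): α-rule — add T ((\lnot b \lor \lnot b) \to b), T (a \to \lnot d).
    F ((\lnot c \leftrightarrow b) \lor a): α-rule — add F (\lnot c \leftrightarrow b), F a.
    T ((\lnot b \lor \lnot b) \to b): β-rule — branch into F (\lnot b \lor \lnot b)  //  T b.
      branch 1.1 (add F (\lnot b \lor \lnot b)):
        F (\lnot b \lor \lnot b): α-rule — add F \lnot b, F \lnot b.
        × closes — contains both b and \lnot b.
      branch 1.2 (add T b):
        × closes — contains both b and \lnot b.
  branch 2 (add F (((\lnot b \lor \lnot b) \to b) \land (a \to \lnot d)), T ((\lnot c \leftrightarrow b) \lor a)):
    F (((\lnot b \lor \lnot b) \to b) \land (a \to \lnot d)): β-rule — branch into F ((\lnot b \lor \lnot b) \to b)  //  F (a \to \lnot d).
      branch 2.1 (add F ((\lnot b \lor \lnot b) \to b)):
        F ((\lnot b \lor \lnot b) \to b): α-rule — add T (\lnot b \lor \lnot b), F b.
        T ((\lnot c \leftrightarrow b) \lor a): β-rule — branch into T (\lnot c \leftrightarrow b)  //  T a.
          branch 2.1.1 (add T (\lnot c \leftrightarrow b)):
            T (\lnot b \lor \lnot b): β-rule — branch into T \lnot b  //  T \lnot b.
              branch 2.1.1.1 (add T \lnot b):
                T (\lnot c \leftrightarrow b): β-rule — branch into T \lnot c, T b  //  F \lnot c, F b.
                  branch 2.1.1.1.1 (add T \lnot c, T b):
                    × closes — contains both b and \lnot b.
                  branch 2.1.1.1.2 (add F \lnot c, F b):
                    ○ open, literals {b=false, c=true, d=false}.
              branch 2.1.1.2 (add T \lnot b):
                T (\lnot c \leftrightarrow b): β-rule — branch into T \lnot c, T b  //  F \lnot c, F b.
                  branch 2.1.1.2.1 (add T \lnot c, T b):
                    × closes — contains both b and \lnot b.
                  branch 2.1.1.2.2 (add F \lnot c, F b):
                    ○ open, literals {b=false, c=true, d=false}.
          branch 2.1.2 (add T a):
            T (\lnot b \lor \lnot b): β-rule — branch into T \lnot b  //  T \lnot b.
              branch 2.1.2.1 (add T \lnot b):
                ○ open, literals {a=true, b=false, d=false}.
              branch 2.1.2.2 (add T \lnot b):
                ○ open, literals {a=true, b=false, d=false}.
      branch 2.2 (add F (a \to \lnot d)):
        F (a \to \lnot d): α-rule — add T a, F \lnot d.
        × closes — contains both d and \lnot d.
5 branches closed, 4 open.
Each open branch fixes some atoms; the unmentioned ones are free. Counting distinct full assignments: branch {b=false, c=true, d=false} (a) contributes 2 new; branch {b=false, c=true, d=false} (a) contributes 0 new; branch {a=true, b=false, d=false} (c) contributes 1 new; branch {a=true, b=false, d=false} (c) contributes 0 new. Total: 3.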